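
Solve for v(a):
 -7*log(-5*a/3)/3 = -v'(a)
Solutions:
 v(a) = C1 + 7*a*log(-a)/3 + 7*a*(-log(3) - 1 + log(5))/3


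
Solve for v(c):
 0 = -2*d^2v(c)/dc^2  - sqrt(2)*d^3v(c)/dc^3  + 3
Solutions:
 v(c) = C1 + C2*c + C3*exp(-sqrt(2)*c) + 3*c^2/4


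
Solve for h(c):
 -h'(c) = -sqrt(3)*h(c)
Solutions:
 h(c) = C1*exp(sqrt(3)*c)


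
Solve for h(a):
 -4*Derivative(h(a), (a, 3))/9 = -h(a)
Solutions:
 h(a) = C3*exp(2^(1/3)*3^(2/3)*a/2) + (C1*sin(3*2^(1/3)*3^(1/6)*a/4) + C2*cos(3*2^(1/3)*3^(1/6)*a/4))*exp(-2^(1/3)*3^(2/3)*a/4)


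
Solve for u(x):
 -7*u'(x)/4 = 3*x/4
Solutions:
 u(x) = C1 - 3*x^2/14


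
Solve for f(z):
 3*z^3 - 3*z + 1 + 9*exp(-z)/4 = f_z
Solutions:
 f(z) = C1 + 3*z^4/4 - 3*z^2/2 + z - 9*exp(-z)/4


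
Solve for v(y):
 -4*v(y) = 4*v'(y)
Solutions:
 v(y) = C1*exp(-y)


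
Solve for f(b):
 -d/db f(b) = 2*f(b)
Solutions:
 f(b) = C1*exp(-2*b)


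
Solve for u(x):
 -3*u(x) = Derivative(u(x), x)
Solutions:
 u(x) = C1*exp(-3*x)


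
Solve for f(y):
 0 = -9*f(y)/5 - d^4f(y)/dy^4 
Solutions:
 f(y) = (C1*sin(5^(3/4)*sqrt(6)*y/10) + C2*cos(5^(3/4)*sqrt(6)*y/10))*exp(-5^(3/4)*sqrt(6)*y/10) + (C3*sin(5^(3/4)*sqrt(6)*y/10) + C4*cos(5^(3/4)*sqrt(6)*y/10))*exp(5^(3/4)*sqrt(6)*y/10)


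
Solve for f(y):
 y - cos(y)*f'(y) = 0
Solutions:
 f(y) = C1 + Integral(y/cos(y), y)


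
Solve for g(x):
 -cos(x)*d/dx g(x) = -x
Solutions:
 g(x) = C1 + Integral(x/cos(x), x)


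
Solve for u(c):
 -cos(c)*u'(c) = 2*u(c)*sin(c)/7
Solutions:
 u(c) = C1*cos(c)^(2/7)


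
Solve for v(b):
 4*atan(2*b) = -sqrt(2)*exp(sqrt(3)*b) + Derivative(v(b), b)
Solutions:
 v(b) = C1 + 4*b*atan(2*b) + sqrt(6)*exp(sqrt(3)*b)/3 - log(4*b^2 + 1)


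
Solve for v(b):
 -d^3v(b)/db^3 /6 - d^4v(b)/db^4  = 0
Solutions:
 v(b) = C1 + C2*b + C3*b^2 + C4*exp(-b/6)


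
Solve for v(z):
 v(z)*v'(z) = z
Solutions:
 v(z) = -sqrt(C1 + z^2)
 v(z) = sqrt(C1 + z^2)


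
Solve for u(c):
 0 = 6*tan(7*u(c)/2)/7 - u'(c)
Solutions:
 u(c) = -2*asin(C1*exp(3*c))/7 + 2*pi/7
 u(c) = 2*asin(C1*exp(3*c))/7


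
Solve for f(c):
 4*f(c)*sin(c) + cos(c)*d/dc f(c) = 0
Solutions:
 f(c) = C1*cos(c)^4


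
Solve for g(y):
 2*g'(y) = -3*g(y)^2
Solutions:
 g(y) = 2/(C1 + 3*y)


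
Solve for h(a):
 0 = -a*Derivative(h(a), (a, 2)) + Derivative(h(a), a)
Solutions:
 h(a) = C1 + C2*a^2


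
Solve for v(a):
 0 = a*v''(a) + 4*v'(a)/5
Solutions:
 v(a) = C1 + C2*a^(1/5)


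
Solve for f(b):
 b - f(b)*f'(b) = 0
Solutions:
 f(b) = -sqrt(C1 + b^2)
 f(b) = sqrt(C1 + b^2)


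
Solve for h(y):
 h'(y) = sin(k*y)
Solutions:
 h(y) = C1 - cos(k*y)/k


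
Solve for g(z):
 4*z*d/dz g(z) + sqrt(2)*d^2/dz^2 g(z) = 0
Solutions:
 g(z) = C1 + C2*erf(2^(1/4)*z)


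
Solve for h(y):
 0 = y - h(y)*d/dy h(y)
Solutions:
 h(y) = -sqrt(C1 + y^2)
 h(y) = sqrt(C1 + y^2)


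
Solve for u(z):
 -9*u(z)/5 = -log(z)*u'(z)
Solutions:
 u(z) = C1*exp(9*li(z)/5)


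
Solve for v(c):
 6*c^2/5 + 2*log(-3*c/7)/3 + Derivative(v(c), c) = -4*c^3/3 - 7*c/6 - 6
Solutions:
 v(c) = C1 - c^4/3 - 2*c^3/5 - 7*c^2/12 - 2*c*log(-c)/3 + 2*c*(-8 - log(3) + log(7))/3


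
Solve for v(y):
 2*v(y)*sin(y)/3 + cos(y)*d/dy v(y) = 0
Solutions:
 v(y) = C1*cos(y)^(2/3)


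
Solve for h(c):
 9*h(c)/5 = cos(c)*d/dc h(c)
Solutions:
 h(c) = C1*(sin(c) + 1)^(9/10)/(sin(c) - 1)^(9/10)


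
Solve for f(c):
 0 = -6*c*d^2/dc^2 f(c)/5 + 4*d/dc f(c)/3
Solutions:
 f(c) = C1 + C2*c^(19/9)


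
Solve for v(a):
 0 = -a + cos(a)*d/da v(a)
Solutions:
 v(a) = C1 + Integral(a/cos(a), a)


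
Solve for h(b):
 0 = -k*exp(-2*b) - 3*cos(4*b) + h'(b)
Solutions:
 h(b) = C1 - k*exp(-2*b)/2 + 3*sin(4*b)/4


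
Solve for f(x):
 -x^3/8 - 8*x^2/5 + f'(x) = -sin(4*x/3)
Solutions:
 f(x) = C1 + x^4/32 + 8*x^3/15 + 3*cos(4*x/3)/4


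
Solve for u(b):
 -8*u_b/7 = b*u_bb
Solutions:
 u(b) = C1 + C2/b^(1/7)


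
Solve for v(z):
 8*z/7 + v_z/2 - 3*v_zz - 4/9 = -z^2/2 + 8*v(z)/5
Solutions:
 v(z) = 5*z^2/16 + 815*z/896 + (C1*sin(sqrt(1895)*z/60) + C2*cos(sqrt(1895)*z/60))*exp(z/12) - 150365/129024


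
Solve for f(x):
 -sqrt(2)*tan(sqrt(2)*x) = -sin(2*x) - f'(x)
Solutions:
 f(x) = C1 - log(cos(sqrt(2)*x)) + cos(2*x)/2


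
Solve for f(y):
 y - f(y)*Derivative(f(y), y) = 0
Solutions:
 f(y) = -sqrt(C1 + y^2)
 f(y) = sqrt(C1 + y^2)


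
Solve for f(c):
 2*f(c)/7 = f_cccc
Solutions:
 f(c) = C1*exp(-2^(1/4)*7^(3/4)*c/7) + C2*exp(2^(1/4)*7^(3/4)*c/7) + C3*sin(2^(1/4)*7^(3/4)*c/7) + C4*cos(2^(1/4)*7^(3/4)*c/7)


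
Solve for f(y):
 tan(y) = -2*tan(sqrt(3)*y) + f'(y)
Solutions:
 f(y) = C1 - log(cos(y)) - 2*sqrt(3)*log(cos(sqrt(3)*y))/3


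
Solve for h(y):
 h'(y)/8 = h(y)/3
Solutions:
 h(y) = C1*exp(8*y/3)


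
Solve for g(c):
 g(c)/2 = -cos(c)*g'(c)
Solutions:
 g(c) = C1*(sin(c) - 1)^(1/4)/(sin(c) + 1)^(1/4)


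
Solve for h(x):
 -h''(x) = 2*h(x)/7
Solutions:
 h(x) = C1*sin(sqrt(14)*x/7) + C2*cos(sqrt(14)*x/7)


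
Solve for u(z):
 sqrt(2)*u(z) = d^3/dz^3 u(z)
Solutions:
 u(z) = C3*exp(2^(1/6)*z) + (C1*sin(2^(1/6)*sqrt(3)*z/2) + C2*cos(2^(1/6)*sqrt(3)*z/2))*exp(-2^(1/6)*z/2)


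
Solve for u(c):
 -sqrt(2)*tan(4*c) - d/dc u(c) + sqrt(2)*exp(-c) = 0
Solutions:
 u(c) = C1 - sqrt(2)*log(tan(4*c)^2 + 1)/8 - sqrt(2)*exp(-c)


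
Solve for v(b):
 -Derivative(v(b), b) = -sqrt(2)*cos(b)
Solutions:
 v(b) = C1 + sqrt(2)*sin(b)


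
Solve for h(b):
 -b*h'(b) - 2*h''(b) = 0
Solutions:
 h(b) = C1 + C2*erf(b/2)


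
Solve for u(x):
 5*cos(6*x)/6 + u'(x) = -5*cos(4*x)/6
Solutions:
 u(x) = C1 - 5*sin(4*x)/24 - 5*sin(6*x)/36


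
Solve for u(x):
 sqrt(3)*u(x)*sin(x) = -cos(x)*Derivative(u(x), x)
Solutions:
 u(x) = C1*cos(x)^(sqrt(3))


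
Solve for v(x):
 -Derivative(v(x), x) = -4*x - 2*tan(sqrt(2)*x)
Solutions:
 v(x) = C1 + 2*x^2 - sqrt(2)*log(cos(sqrt(2)*x))


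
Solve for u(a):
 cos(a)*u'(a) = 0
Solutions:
 u(a) = C1


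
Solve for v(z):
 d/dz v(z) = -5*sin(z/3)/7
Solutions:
 v(z) = C1 + 15*cos(z/3)/7


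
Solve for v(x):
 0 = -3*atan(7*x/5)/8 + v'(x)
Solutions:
 v(x) = C1 + 3*x*atan(7*x/5)/8 - 15*log(49*x^2 + 25)/112


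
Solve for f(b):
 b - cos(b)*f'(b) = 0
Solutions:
 f(b) = C1 + Integral(b/cos(b), b)


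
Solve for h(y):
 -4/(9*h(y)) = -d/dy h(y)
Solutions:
 h(y) = -sqrt(C1 + 8*y)/3
 h(y) = sqrt(C1 + 8*y)/3


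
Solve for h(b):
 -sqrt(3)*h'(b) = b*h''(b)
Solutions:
 h(b) = C1 + C2*b^(1 - sqrt(3))


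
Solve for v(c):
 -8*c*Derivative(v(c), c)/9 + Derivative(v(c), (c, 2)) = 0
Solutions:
 v(c) = C1 + C2*erfi(2*c/3)


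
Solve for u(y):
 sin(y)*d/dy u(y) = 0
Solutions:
 u(y) = C1


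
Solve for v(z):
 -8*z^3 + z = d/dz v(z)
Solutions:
 v(z) = C1 - 2*z^4 + z^2/2


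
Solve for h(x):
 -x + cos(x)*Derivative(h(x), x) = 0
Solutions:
 h(x) = C1 + Integral(x/cos(x), x)


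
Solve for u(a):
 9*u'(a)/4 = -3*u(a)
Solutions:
 u(a) = C1*exp(-4*a/3)


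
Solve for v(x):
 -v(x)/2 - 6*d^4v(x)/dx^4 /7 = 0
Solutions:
 v(x) = (C1*sin(3^(3/4)*7^(1/4)*x/6) + C2*cos(3^(3/4)*7^(1/4)*x/6))*exp(-3^(3/4)*7^(1/4)*x/6) + (C3*sin(3^(3/4)*7^(1/4)*x/6) + C4*cos(3^(3/4)*7^(1/4)*x/6))*exp(3^(3/4)*7^(1/4)*x/6)


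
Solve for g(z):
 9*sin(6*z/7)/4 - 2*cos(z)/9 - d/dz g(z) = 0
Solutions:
 g(z) = C1 - 2*sin(z)/9 - 21*cos(6*z/7)/8


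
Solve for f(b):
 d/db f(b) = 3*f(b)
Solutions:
 f(b) = C1*exp(3*b)


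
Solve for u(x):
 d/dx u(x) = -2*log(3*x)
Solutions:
 u(x) = C1 - 2*x*log(x) - x*log(9) + 2*x


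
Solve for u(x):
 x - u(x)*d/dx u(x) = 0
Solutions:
 u(x) = -sqrt(C1 + x^2)
 u(x) = sqrt(C1 + x^2)


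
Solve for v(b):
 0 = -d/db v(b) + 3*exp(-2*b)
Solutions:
 v(b) = C1 - 3*exp(-2*b)/2


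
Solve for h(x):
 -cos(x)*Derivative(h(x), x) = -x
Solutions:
 h(x) = C1 + Integral(x/cos(x), x)


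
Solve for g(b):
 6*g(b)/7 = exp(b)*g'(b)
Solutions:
 g(b) = C1*exp(-6*exp(-b)/7)


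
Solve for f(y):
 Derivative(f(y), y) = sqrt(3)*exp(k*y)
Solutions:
 f(y) = C1 + sqrt(3)*exp(k*y)/k


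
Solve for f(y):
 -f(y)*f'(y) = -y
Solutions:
 f(y) = -sqrt(C1 + y^2)
 f(y) = sqrt(C1 + y^2)


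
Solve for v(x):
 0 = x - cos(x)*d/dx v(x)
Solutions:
 v(x) = C1 + Integral(x/cos(x), x)


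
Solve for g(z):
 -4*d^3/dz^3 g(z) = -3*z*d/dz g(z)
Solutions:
 g(z) = C1 + Integral(C2*airyai(6^(1/3)*z/2) + C3*airybi(6^(1/3)*z/2), z)


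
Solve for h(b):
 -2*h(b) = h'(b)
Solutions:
 h(b) = C1*exp(-2*b)


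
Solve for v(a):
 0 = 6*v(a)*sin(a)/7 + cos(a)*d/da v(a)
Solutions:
 v(a) = C1*cos(a)^(6/7)


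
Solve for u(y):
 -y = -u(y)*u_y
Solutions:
 u(y) = -sqrt(C1 + y^2)
 u(y) = sqrt(C1 + y^2)


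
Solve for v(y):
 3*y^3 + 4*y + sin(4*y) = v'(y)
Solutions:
 v(y) = C1 + 3*y^4/4 + 2*y^2 - cos(4*y)/4


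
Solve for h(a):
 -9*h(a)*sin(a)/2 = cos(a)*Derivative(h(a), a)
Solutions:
 h(a) = C1*cos(a)^(9/2)


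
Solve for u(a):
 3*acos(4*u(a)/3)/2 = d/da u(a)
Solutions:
 Integral(1/acos(4*_y/3), (_y, u(a))) = C1 + 3*a/2


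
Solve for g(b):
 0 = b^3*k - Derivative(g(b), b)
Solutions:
 g(b) = C1 + b^4*k/4


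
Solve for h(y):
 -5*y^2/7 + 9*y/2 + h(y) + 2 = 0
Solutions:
 h(y) = 5*y^2/7 - 9*y/2 - 2


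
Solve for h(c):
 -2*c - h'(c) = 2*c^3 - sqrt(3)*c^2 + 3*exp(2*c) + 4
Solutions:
 h(c) = C1 - c^4/2 + sqrt(3)*c^3/3 - c^2 - 4*c - 3*exp(2*c)/2


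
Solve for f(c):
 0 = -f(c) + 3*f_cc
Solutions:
 f(c) = C1*exp(-sqrt(3)*c/3) + C2*exp(sqrt(3)*c/3)


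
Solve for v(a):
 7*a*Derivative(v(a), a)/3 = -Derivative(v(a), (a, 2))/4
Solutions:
 v(a) = C1 + C2*erf(sqrt(42)*a/3)


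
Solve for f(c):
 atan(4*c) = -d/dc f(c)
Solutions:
 f(c) = C1 - c*atan(4*c) + log(16*c^2 + 1)/8


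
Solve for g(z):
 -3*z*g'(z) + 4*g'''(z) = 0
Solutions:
 g(z) = C1 + Integral(C2*airyai(6^(1/3)*z/2) + C3*airybi(6^(1/3)*z/2), z)


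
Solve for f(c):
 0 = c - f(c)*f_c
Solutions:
 f(c) = -sqrt(C1 + c^2)
 f(c) = sqrt(C1 + c^2)


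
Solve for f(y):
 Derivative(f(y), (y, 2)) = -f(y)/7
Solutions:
 f(y) = C1*sin(sqrt(7)*y/7) + C2*cos(sqrt(7)*y/7)


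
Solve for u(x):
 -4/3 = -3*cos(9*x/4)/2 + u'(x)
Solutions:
 u(x) = C1 - 4*x/3 + 2*sin(9*x/4)/3


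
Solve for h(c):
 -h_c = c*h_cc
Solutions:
 h(c) = C1 + C2*log(c)


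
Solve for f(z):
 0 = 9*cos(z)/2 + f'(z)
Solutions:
 f(z) = C1 - 9*sin(z)/2


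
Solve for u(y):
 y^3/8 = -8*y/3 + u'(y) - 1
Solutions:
 u(y) = C1 + y^4/32 + 4*y^2/3 + y


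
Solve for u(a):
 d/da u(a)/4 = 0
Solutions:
 u(a) = C1


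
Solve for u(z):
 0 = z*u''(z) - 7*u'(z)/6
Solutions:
 u(z) = C1 + C2*z^(13/6)


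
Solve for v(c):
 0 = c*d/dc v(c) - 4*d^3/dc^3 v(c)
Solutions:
 v(c) = C1 + Integral(C2*airyai(2^(1/3)*c/2) + C3*airybi(2^(1/3)*c/2), c)


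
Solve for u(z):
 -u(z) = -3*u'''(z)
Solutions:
 u(z) = C3*exp(3^(2/3)*z/3) + (C1*sin(3^(1/6)*z/2) + C2*cos(3^(1/6)*z/2))*exp(-3^(2/3)*z/6)


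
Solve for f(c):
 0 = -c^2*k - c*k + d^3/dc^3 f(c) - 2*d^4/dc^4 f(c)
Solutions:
 f(c) = C1 + C2*c + C3*c^2 + C4*exp(c/2) + c^5*k/60 + 5*c^4*k/24 + 5*c^3*k/3


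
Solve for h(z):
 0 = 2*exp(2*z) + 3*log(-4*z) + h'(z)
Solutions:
 h(z) = C1 - 3*z*log(-z) + 3*z*(1 - 2*log(2)) - exp(2*z)


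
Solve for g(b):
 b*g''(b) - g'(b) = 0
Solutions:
 g(b) = C1 + C2*b^2


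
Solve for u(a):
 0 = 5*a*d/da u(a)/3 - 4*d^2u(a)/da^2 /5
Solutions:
 u(a) = C1 + C2*erfi(5*sqrt(6)*a/12)


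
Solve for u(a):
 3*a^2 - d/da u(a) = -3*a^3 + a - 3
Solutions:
 u(a) = C1 + 3*a^4/4 + a^3 - a^2/2 + 3*a


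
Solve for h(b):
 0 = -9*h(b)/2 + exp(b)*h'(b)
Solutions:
 h(b) = C1*exp(-9*exp(-b)/2)


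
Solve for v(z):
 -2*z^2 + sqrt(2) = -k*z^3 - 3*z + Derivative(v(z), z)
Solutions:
 v(z) = C1 + k*z^4/4 - 2*z^3/3 + 3*z^2/2 + sqrt(2)*z


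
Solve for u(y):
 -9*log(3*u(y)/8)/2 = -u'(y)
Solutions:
 2*Integral(1/(-log(_y) - log(3) + 3*log(2)), (_y, u(y)))/9 = C1 - y


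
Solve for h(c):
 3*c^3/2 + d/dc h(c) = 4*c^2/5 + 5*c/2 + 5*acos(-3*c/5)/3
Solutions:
 h(c) = C1 - 3*c^4/8 + 4*c^3/15 + 5*c^2/4 + 5*c*acos(-3*c/5)/3 + 5*sqrt(25 - 9*c^2)/9


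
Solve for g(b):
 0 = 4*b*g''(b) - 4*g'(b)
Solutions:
 g(b) = C1 + C2*b^2


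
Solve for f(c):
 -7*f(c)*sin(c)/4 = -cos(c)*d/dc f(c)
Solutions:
 f(c) = C1/cos(c)^(7/4)


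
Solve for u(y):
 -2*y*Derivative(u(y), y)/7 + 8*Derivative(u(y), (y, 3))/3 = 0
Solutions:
 u(y) = C1 + Integral(C2*airyai(294^(1/3)*y/14) + C3*airybi(294^(1/3)*y/14), y)


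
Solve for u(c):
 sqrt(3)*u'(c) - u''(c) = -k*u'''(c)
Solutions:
 u(c) = C1 + C2*exp(c*(1 - sqrt(-4*sqrt(3)*k + 1))/(2*k)) + C3*exp(c*(sqrt(-4*sqrt(3)*k + 1) + 1)/(2*k))


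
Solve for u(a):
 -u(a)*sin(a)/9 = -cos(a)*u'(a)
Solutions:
 u(a) = C1/cos(a)^(1/9)


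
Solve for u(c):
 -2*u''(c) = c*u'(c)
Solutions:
 u(c) = C1 + C2*erf(c/2)


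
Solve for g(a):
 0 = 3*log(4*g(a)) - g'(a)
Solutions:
 -Integral(1/(log(_y) + 2*log(2)), (_y, g(a)))/3 = C1 - a


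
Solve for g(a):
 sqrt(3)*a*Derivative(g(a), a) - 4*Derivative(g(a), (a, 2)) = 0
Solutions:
 g(a) = C1 + C2*erfi(sqrt(2)*3^(1/4)*a/4)


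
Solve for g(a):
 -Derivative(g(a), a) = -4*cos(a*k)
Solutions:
 g(a) = C1 + 4*sin(a*k)/k


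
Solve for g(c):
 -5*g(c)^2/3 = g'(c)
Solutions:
 g(c) = 3/(C1 + 5*c)


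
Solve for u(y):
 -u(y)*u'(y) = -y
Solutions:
 u(y) = -sqrt(C1 + y^2)
 u(y) = sqrt(C1 + y^2)


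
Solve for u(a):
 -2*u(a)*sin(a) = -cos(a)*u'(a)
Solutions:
 u(a) = C1/cos(a)^2


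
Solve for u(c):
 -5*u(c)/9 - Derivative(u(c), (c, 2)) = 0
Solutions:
 u(c) = C1*sin(sqrt(5)*c/3) + C2*cos(sqrt(5)*c/3)


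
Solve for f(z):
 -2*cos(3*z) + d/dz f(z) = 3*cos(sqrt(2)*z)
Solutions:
 f(z) = C1 + 2*sin(3*z)/3 + 3*sqrt(2)*sin(sqrt(2)*z)/2


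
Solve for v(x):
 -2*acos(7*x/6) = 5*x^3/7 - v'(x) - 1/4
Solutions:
 v(x) = C1 + 5*x^4/28 + 2*x*acos(7*x/6) - x/4 - 2*sqrt(36 - 49*x^2)/7


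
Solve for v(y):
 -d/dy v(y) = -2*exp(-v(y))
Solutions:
 v(y) = log(C1 + 2*y)


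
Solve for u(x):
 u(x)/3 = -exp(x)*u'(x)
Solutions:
 u(x) = C1*exp(exp(-x)/3)


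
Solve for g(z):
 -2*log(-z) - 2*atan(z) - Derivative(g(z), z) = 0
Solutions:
 g(z) = C1 - 2*z*log(-z) - 2*z*atan(z) + 2*z + log(z^2 + 1)


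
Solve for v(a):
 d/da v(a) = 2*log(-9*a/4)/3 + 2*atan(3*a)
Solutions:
 v(a) = C1 + 2*a*log(-a)/3 + 2*a*atan(3*a) - 4*a*log(2)/3 - 2*a/3 + 4*a*log(3)/3 - log(9*a^2 + 1)/3


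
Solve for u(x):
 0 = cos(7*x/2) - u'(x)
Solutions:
 u(x) = C1 + 2*sin(7*x/2)/7


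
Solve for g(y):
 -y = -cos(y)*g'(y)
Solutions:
 g(y) = C1 + Integral(y/cos(y), y)


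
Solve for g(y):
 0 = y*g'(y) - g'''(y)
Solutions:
 g(y) = C1 + Integral(C2*airyai(y) + C3*airybi(y), y)


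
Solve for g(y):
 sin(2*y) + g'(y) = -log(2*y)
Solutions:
 g(y) = C1 - y*log(y) - y*log(2) + y + cos(2*y)/2


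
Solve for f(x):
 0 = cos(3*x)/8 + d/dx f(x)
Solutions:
 f(x) = C1 - sin(3*x)/24


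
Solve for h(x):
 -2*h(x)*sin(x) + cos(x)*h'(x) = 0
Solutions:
 h(x) = C1/cos(x)^2


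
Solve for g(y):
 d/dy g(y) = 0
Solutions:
 g(y) = C1


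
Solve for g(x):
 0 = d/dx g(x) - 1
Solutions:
 g(x) = C1 + x


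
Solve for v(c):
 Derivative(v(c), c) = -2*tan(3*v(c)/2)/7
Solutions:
 v(c) = -2*asin(C1*exp(-3*c/7))/3 + 2*pi/3
 v(c) = 2*asin(C1*exp(-3*c/7))/3


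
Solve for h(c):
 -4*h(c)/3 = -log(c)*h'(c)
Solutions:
 h(c) = C1*exp(4*li(c)/3)


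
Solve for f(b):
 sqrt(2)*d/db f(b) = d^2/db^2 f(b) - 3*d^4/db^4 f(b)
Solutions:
 f(b) = C1 + C2*exp(2^(1/6)*b*(2/(sqrt(79) + 9)^(1/3) + 2^(2/3)*(sqrt(79) + 9)^(1/3))/12)*sin(2^(1/6)*sqrt(3)*b*(-2^(2/3)*(sqrt(79) + 9)^(1/3) + 2/(sqrt(79) + 9)^(1/3))/12) + C3*exp(2^(1/6)*b*(2/(sqrt(79) + 9)^(1/3) + 2^(2/3)*(sqrt(79) + 9)^(1/3))/12)*cos(2^(1/6)*sqrt(3)*b*(-2^(2/3)*(sqrt(79) + 9)^(1/3) + 2/(sqrt(79) + 9)^(1/3))/12) + C4*exp(-2^(1/6)*b*(2/(sqrt(79) + 9)^(1/3) + 2^(2/3)*(sqrt(79) + 9)^(1/3))/6)


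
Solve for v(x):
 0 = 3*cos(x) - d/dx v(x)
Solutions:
 v(x) = C1 + 3*sin(x)


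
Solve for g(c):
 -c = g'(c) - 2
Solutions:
 g(c) = C1 - c^2/2 + 2*c


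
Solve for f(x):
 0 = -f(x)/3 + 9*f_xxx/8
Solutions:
 f(x) = C3*exp(2*x/3) + (C1*sin(sqrt(3)*x/3) + C2*cos(sqrt(3)*x/3))*exp(-x/3)


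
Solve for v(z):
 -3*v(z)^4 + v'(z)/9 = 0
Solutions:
 v(z) = (-1/(C1 + 81*z))^(1/3)
 v(z) = (-1/(C1 + 27*z))^(1/3)*(-3^(2/3) - 3*3^(1/6)*I)/6
 v(z) = (-1/(C1 + 27*z))^(1/3)*(-3^(2/3) + 3*3^(1/6)*I)/6


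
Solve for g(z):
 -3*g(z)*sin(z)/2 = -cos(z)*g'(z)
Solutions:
 g(z) = C1/cos(z)^(3/2)


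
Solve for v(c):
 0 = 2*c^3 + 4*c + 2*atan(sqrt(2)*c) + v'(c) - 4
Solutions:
 v(c) = C1 - c^4/2 - 2*c^2 - 2*c*atan(sqrt(2)*c) + 4*c + sqrt(2)*log(2*c^2 + 1)/2


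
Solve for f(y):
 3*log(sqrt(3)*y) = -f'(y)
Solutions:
 f(y) = C1 - 3*y*log(y) - 3*y*log(3)/2 + 3*y


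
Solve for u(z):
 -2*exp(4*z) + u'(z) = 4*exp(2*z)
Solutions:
 u(z) = C1 + exp(4*z)/2 + 2*exp(2*z)


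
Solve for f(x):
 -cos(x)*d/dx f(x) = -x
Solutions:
 f(x) = C1 + Integral(x/cos(x), x)


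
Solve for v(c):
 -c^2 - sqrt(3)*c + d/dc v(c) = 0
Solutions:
 v(c) = C1 + c^3/3 + sqrt(3)*c^2/2


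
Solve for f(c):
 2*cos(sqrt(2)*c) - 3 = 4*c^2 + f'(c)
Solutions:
 f(c) = C1 - 4*c^3/3 - 3*c + sqrt(2)*sin(sqrt(2)*c)


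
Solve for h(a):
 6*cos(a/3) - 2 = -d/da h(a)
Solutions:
 h(a) = C1 + 2*a - 18*sin(a/3)


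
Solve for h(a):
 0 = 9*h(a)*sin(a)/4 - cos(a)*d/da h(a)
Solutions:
 h(a) = C1/cos(a)^(9/4)


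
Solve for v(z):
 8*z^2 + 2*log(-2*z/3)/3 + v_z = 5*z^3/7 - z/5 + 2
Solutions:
 v(z) = C1 + 5*z^4/28 - 8*z^3/3 - z^2/10 - 2*z*log(-z)/3 + 2*z*(-log(2) + log(3) + 4)/3


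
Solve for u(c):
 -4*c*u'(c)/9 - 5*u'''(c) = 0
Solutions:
 u(c) = C1 + Integral(C2*airyai(-2^(2/3)*75^(1/3)*c/15) + C3*airybi(-2^(2/3)*75^(1/3)*c/15), c)


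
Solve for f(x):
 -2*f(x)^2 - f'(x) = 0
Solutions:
 f(x) = 1/(C1 + 2*x)


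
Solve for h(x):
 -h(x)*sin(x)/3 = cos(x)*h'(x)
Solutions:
 h(x) = C1*cos(x)^(1/3)


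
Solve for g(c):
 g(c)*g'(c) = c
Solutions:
 g(c) = -sqrt(C1 + c^2)
 g(c) = sqrt(C1 + c^2)


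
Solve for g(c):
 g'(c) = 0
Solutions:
 g(c) = C1


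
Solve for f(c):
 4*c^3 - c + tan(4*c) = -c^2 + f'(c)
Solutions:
 f(c) = C1 + c^4 + c^3/3 - c^2/2 - log(cos(4*c))/4


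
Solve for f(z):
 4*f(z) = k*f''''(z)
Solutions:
 f(z) = C1*exp(-sqrt(2)*z*(1/k)^(1/4)) + C2*exp(sqrt(2)*z*(1/k)^(1/4)) + C3*exp(-sqrt(2)*I*z*(1/k)^(1/4)) + C4*exp(sqrt(2)*I*z*(1/k)^(1/4))


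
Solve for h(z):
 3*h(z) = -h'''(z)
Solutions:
 h(z) = C3*exp(-3^(1/3)*z) + (C1*sin(3^(5/6)*z/2) + C2*cos(3^(5/6)*z/2))*exp(3^(1/3)*z/2)


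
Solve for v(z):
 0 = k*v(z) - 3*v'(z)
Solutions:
 v(z) = C1*exp(k*z/3)


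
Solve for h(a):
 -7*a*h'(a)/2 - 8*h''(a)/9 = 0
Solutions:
 h(a) = C1 + C2*erf(3*sqrt(14)*a/8)


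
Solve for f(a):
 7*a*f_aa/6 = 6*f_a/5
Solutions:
 f(a) = C1 + C2*a^(71/35)


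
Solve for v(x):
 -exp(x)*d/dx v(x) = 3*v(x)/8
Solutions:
 v(x) = C1*exp(3*exp(-x)/8)


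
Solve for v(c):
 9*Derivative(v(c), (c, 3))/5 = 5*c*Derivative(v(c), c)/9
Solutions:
 v(c) = C1 + Integral(C2*airyai(15^(2/3)*c/9) + C3*airybi(15^(2/3)*c/9), c)


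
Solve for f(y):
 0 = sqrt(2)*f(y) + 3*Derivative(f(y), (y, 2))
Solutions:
 f(y) = C1*sin(2^(1/4)*sqrt(3)*y/3) + C2*cos(2^(1/4)*sqrt(3)*y/3)


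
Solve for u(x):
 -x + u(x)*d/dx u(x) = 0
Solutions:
 u(x) = -sqrt(C1 + x^2)
 u(x) = sqrt(C1 + x^2)


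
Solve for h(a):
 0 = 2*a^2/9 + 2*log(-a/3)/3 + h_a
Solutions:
 h(a) = C1 - 2*a^3/27 - 2*a*log(-a)/3 + 2*a*(1 + log(3))/3


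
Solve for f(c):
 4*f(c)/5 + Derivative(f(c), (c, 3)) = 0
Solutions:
 f(c) = C3*exp(-10^(2/3)*c/5) + (C1*sin(10^(2/3)*sqrt(3)*c/10) + C2*cos(10^(2/3)*sqrt(3)*c/10))*exp(10^(2/3)*c/10)


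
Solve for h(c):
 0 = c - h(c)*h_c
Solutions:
 h(c) = -sqrt(C1 + c^2)
 h(c) = sqrt(C1 + c^2)


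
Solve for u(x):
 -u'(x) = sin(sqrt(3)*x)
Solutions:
 u(x) = C1 + sqrt(3)*cos(sqrt(3)*x)/3


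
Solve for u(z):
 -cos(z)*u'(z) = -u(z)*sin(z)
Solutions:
 u(z) = C1/cos(z)


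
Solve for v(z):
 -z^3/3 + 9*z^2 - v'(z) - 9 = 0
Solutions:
 v(z) = C1 - z^4/12 + 3*z^3 - 9*z


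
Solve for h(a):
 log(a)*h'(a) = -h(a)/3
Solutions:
 h(a) = C1*exp(-li(a)/3)


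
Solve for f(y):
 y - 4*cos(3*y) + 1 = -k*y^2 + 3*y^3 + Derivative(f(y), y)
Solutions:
 f(y) = C1 + k*y^3/3 - 3*y^4/4 + y^2/2 + y - 4*sin(3*y)/3


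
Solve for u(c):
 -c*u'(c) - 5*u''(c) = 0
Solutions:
 u(c) = C1 + C2*erf(sqrt(10)*c/10)


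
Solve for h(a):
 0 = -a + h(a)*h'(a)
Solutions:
 h(a) = -sqrt(C1 + a^2)
 h(a) = sqrt(C1 + a^2)


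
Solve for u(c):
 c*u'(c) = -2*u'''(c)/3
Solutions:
 u(c) = C1 + Integral(C2*airyai(-2^(2/3)*3^(1/3)*c/2) + C3*airybi(-2^(2/3)*3^(1/3)*c/2), c)


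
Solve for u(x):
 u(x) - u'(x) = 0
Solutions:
 u(x) = C1*exp(x)


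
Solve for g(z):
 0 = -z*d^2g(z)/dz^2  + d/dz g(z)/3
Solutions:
 g(z) = C1 + C2*z^(4/3)


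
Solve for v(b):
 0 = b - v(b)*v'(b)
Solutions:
 v(b) = -sqrt(C1 + b^2)
 v(b) = sqrt(C1 + b^2)


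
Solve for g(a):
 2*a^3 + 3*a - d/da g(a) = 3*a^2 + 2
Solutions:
 g(a) = C1 + a^4/2 - a^3 + 3*a^2/2 - 2*a


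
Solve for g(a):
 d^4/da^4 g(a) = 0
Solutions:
 g(a) = C1 + C2*a + C3*a^2 + C4*a^3


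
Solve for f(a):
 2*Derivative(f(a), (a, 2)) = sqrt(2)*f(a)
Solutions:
 f(a) = C1*exp(-2^(3/4)*a/2) + C2*exp(2^(3/4)*a/2)


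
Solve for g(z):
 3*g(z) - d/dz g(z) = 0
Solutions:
 g(z) = C1*exp(3*z)


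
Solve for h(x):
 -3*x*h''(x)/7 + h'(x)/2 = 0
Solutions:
 h(x) = C1 + C2*x^(13/6)


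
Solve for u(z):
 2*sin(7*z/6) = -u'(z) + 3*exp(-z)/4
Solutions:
 u(z) = C1 + 12*cos(7*z/6)/7 - 3*exp(-z)/4


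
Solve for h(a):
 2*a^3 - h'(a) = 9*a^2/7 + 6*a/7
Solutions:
 h(a) = C1 + a^4/2 - 3*a^3/7 - 3*a^2/7


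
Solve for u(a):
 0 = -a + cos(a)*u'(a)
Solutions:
 u(a) = C1 + Integral(a/cos(a), a)


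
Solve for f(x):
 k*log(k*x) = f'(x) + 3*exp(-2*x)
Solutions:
 f(x) = C1 + k*x*log(k*x) - k*x + 3*exp(-2*x)/2


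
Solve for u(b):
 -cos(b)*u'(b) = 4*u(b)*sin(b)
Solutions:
 u(b) = C1*cos(b)^4


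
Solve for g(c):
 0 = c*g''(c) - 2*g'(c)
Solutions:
 g(c) = C1 + C2*c^3


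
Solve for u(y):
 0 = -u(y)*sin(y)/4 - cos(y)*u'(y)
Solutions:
 u(y) = C1*cos(y)^(1/4)


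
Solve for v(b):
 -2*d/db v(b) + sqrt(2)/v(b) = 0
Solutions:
 v(b) = -sqrt(C1 + sqrt(2)*b)
 v(b) = sqrt(C1 + sqrt(2)*b)


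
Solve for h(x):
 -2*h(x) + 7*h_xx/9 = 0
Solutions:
 h(x) = C1*exp(-3*sqrt(14)*x/7) + C2*exp(3*sqrt(14)*x/7)


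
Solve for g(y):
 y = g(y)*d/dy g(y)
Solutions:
 g(y) = -sqrt(C1 + y^2)
 g(y) = sqrt(C1 + y^2)


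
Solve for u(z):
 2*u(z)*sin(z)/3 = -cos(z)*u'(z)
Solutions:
 u(z) = C1*cos(z)^(2/3)


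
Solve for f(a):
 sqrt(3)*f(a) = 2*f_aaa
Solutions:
 f(a) = C3*exp(2^(2/3)*3^(1/6)*a/2) + (C1*sin(6^(2/3)*a/4) + C2*cos(6^(2/3)*a/4))*exp(-2^(2/3)*3^(1/6)*a/4)


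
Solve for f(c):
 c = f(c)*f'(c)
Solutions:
 f(c) = -sqrt(C1 + c^2)
 f(c) = sqrt(C1 + c^2)


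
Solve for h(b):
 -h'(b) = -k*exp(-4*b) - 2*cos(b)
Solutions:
 h(b) = C1 - k*exp(-4*b)/4 + 2*sin(b)


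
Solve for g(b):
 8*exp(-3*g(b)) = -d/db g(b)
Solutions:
 g(b) = log(C1 - 24*b)/3
 g(b) = log((-3^(1/3) - 3^(5/6)*I)*(C1 - 8*b)^(1/3)/2)
 g(b) = log((-3^(1/3) + 3^(5/6)*I)*(C1 - 8*b)^(1/3)/2)


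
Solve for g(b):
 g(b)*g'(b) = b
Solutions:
 g(b) = -sqrt(C1 + b^2)
 g(b) = sqrt(C1 + b^2)


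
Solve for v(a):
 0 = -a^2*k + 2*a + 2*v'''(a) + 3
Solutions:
 v(a) = C1 + C2*a + C3*a^2 + a^5*k/120 - a^4/24 - a^3/4


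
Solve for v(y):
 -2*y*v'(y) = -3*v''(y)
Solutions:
 v(y) = C1 + C2*erfi(sqrt(3)*y/3)


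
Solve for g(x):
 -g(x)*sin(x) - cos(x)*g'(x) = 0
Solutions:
 g(x) = C1*cos(x)


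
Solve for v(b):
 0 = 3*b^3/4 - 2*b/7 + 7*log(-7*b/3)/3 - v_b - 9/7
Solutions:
 v(b) = C1 + 3*b^4/16 - b^2/7 + 7*b*log(-b)/3 + b*(-76 - 49*log(3) + 49*log(7))/21


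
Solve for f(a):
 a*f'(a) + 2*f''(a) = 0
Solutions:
 f(a) = C1 + C2*erf(a/2)


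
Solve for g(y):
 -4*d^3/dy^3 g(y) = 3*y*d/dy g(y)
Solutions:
 g(y) = C1 + Integral(C2*airyai(-6^(1/3)*y/2) + C3*airybi(-6^(1/3)*y/2), y)


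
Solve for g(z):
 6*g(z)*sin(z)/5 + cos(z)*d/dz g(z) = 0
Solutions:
 g(z) = C1*cos(z)^(6/5)


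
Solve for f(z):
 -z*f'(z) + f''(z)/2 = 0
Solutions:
 f(z) = C1 + C2*erfi(z)


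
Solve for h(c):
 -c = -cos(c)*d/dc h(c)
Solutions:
 h(c) = C1 + Integral(c/cos(c), c)


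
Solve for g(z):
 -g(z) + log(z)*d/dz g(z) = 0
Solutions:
 g(z) = C1*exp(li(z))


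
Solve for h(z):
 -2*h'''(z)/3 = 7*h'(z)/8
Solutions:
 h(z) = C1 + C2*sin(sqrt(21)*z/4) + C3*cos(sqrt(21)*z/4)


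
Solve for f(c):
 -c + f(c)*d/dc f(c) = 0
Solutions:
 f(c) = -sqrt(C1 + c^2)
 f(c) = sqrt(C1 + c^2)


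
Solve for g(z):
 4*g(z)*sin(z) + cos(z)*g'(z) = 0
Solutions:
 g(z) = C1*cos(z)^4


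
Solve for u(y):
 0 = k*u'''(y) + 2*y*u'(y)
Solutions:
 u(y) = C1 + Integral(C2*airyai(2^(1/3)*y*(-1/k)^(1/3)) + C3*airybi(2^(1/3)*y*(-1/k)^(1/3)), y)


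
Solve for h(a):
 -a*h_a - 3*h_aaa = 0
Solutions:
 h(a) = C1 + Integral(C2*airyai(-3^(2/3)*a/3) + C3*airybi(-3^(2/3)*a/3), a)


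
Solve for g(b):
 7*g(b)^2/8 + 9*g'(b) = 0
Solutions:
 g(b) = 72/(C1 + 7*b)


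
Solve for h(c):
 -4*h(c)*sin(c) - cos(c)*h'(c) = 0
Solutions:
 h(c) = C1*cos(c)^4


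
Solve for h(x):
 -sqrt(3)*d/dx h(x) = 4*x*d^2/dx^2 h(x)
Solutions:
 h(x) = C1 + C2*x^(1 - sqrt(3)/4)


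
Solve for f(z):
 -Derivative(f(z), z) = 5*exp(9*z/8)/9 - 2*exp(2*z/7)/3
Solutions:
 f(z) = C1 - 40*exp(9*z/8)/81 + 7*exp(2*z/7)/3


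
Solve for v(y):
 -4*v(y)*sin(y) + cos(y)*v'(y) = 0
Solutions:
 v(y) = C1/cos(y)^4


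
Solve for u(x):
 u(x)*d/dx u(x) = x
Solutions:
 u(x) = -sqrt(C1 + x^2)
 u(x) = sqrt(C1 + x^2)


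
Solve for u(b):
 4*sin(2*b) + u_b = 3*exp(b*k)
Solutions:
 u(b) = C1 + 2*cos(2*b) + 3*exp(b*k)/k


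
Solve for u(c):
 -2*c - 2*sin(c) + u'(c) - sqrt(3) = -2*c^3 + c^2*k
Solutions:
 u(c) = C1 - c^4/2 + c^3*k/3 + c^2 + sqrt(3)*c - 2*cos(c)


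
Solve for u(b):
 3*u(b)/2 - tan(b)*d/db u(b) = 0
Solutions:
 u(b) = C1*sin(b)^(3/2)


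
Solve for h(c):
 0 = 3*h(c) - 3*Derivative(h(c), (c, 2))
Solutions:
 h(c) = C1*exp(-c) + C2*exp(c)


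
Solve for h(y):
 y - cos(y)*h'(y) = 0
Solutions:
 h(y) = C1 + Integral(y/cos(y), y)


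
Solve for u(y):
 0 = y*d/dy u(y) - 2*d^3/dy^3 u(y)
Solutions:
 u(y) = C1 + Integral(C2*airyai(2^(2/3)*y/2) + C3*airybi(2^(2/3)*y/2), y)


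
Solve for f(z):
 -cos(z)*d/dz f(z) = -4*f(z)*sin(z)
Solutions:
 f(z) = C1/cos(z)^4


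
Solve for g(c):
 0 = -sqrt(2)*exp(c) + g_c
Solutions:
 g(c) = C1 + sqrt(2)*exp(c)


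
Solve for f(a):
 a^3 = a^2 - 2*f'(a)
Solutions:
 f(a) = C1 - a^4/8 + a^3/6


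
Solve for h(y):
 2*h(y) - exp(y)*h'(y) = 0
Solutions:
 h(y) = C1*exp(-2*exp(-y))


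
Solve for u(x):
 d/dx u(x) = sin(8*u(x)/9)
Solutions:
 -x + 9*log(cos(8*u(x)/9) - 1)/16 - 9*log(cos(8*u(x)/9) + 1)/16 = C1


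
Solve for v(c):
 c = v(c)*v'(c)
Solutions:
 v(c) = -sqrt(C1 + c^2)
 v(c) = sqrt(C1 + c^2)


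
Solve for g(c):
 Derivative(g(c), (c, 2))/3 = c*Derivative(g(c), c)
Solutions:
 g(c) = C1 + C2*erfi(sqrt(6)*c/2)


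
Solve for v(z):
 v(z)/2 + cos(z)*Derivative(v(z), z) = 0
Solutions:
 v(z) = C1*(sin(z) - 1)^(1/4)/(sin(z) + 1)^(1/4)


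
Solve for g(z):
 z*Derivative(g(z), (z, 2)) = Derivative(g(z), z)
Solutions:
 g(z) = C1 + C2*z^2


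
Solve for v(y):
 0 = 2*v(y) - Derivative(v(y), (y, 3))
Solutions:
 v(y) = C3*exp(2^(1/3)*y) + (C1*sin(2^(1/3)*sqrt(3)*y/2) + C2*cos(2^(1/3)*sqrt(3)*y/2))*exp(-2^(1/3)*y/2)


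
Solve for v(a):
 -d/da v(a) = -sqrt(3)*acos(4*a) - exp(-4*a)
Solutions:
 v(a) = C1 + sqrt(3)*a*acos(4*a) - sqrt(3)*sqrt(1 - 16*a^2)/4 - exp(-4*a)/4


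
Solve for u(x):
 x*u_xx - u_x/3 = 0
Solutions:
 u(x) = C1 + C2*x^(4/3)


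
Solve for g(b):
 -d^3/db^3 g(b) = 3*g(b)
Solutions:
 g(b) = C3*exp(-3^(1/3)*b) + (C1*sin(3^(5/6)*b/2) + C2*cos(3^(5/6)*b/2))*exp(3^(1/3)*b/2)


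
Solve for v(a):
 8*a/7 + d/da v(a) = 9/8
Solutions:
 v(a) = C1 - 4*a^2/7 + 9*a/8


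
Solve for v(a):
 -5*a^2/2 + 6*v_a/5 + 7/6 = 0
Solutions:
 v(a) = C1 + 25*a^3/36 - 35*a/36


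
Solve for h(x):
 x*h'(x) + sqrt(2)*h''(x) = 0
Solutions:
 h(x) = C1 + C2*erf(2^(1/4)*x/2)


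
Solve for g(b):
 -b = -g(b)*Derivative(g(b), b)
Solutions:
 g(b) = -sqrt(C1 + b^2)
 g(b) = sqrt(C1 + b^2)


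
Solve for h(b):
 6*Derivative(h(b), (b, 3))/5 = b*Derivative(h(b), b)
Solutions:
 h(b) = C1 + Integral(C2*airyai(5^(1/3)*6^(2/3)*b/6) + C3*airybi(5^(1/3)*6^(2/3)*b/6), b)


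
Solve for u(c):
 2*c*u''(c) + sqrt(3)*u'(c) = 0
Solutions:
 u(c) = C1 + C2*c^(1 - sqrt(3)/2)


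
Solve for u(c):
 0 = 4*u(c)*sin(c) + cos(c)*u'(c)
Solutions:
 u(c) = C1*cos(c)^4


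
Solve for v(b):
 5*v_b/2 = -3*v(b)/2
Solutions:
 v(b) = C1*exp(-3*b/5)


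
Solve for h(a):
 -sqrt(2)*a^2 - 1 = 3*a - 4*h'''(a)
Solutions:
 h(a) = C1 + C2*a + C3*a^2 + sqrt(2)*a^5/240 + a^4/32 + a^3/24


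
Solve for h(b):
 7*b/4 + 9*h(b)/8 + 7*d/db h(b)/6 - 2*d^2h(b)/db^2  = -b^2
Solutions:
 h(b) = C1*exp(b*(7 - sqrt(373))/24) + C2*exp(b*(7 + sqrt(373))/24) - 8*b^2/9 + 70*b/243 - 22696/6561


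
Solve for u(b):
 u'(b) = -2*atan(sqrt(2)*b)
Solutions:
 u(b) = C1 - 2*b*atan(sqrt(2)*b) + sqrt(2)*log(2*b^2 + 1)/2


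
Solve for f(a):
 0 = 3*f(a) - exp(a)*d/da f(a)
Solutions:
 f(a) = C1*exp(-3*exp(-a))


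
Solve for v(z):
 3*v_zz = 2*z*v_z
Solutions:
 v(z) = C1 + C2*erfi(sqrt(3)*z/3)


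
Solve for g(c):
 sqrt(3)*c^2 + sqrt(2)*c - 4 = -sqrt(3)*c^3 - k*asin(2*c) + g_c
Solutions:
 g(c) = C1 + sqrt(3)*c^4/4 + sqrt(3)*c^3/3 + sqrt(2)*c^2/2 - 4*c + k*(c*asin(2*c) + sqrt(1 - 4*c^2)/2)


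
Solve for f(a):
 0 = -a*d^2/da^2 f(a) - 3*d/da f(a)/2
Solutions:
 f(a) = C1 + C2/sqrt(a)


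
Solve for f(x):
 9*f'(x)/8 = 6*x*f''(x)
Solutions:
 f(x) = C1 + C2*x^(19/16)


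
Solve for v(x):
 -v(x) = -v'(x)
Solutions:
 v(x) = C1*exp(x)


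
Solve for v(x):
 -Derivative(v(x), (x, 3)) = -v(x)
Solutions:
 v(x) = C3*exp(x) + (C1*sin(sqrt(3)*x/2) + C2*cos(sqrt(3)*x/2))*exp(-x/2)


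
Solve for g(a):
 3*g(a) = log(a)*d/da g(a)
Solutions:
 g(a) = C1*exp(3*li(a))


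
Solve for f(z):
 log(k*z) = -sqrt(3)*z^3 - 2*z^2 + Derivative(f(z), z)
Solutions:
 f(z) = C1 + sqrt(3)*z^4/4 + 2*z^3/3 + z*log(k*z) - z


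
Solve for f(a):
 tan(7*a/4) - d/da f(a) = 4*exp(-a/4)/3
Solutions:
 f(a) = C1 + 2*log(tan(7*a/4)^2 + 1)/7 + 16*exp(-a/4)/3


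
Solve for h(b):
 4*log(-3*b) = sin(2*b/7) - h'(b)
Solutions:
 h(b) = C1 - 4*b*log(-b) - 4*b*log(3) + 4*b - 7*cos(2*b/7)/2


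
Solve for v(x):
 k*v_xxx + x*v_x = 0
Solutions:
 v(x) = C1 + Integral(C2*airyai(x*(-1/k)^(1/3)) + C3*airybi(x*(-1/k)^(1/3)), x)


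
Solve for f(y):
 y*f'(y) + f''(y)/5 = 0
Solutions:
 f(y) = C1 + C2*erf(sqrt(10)*y/2)


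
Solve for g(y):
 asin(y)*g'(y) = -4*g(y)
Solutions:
 g(y) = C1*exp(-4*Integral(1/asin(y), y))


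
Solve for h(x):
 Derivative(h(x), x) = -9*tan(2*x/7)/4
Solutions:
 h(x) = C1 + 63*log(cos(2*x/7))/8


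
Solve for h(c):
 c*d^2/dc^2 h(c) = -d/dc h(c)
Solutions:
 h(c) = C1 + C2*log(c)


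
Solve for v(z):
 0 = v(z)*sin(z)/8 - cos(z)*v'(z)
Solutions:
 v(z) = C1/cos(z)^(1/8)


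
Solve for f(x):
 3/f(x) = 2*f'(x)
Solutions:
 f(x) = -sqrt(C1 + 3*x)
 f(x) = sqrt(C1 + 3*x)


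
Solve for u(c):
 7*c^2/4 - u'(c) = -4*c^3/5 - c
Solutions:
 u(c) = C1 + c^4/5 + 7*c^3/12 + c^2/2


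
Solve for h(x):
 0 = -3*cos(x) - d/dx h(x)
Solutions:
 h(x) = C1 - 3*sin(x)


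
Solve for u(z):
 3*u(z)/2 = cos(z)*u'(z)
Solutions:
 u(z) = C1*(sin(z) + 1)^(3/4)/(sin(z) - 1)^(3/4)


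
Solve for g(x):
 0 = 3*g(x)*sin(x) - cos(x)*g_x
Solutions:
 g(x) = C1/cos(x)^3


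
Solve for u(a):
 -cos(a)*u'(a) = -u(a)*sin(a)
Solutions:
 u(a) = C1/cos(a)


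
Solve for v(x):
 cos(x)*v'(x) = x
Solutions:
 v(x) = C1 + Integral(x/cos(x), x)


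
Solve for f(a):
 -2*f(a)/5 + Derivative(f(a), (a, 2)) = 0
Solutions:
 f(a) = C1*exp(-sqrt(10)*a/5) + C2*exp(sqrt(10)*a/5)


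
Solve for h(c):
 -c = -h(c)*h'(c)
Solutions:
 h(c) = -sqrt(C1 + c^2)
 h(c) = sqrt(C1 + c^2)


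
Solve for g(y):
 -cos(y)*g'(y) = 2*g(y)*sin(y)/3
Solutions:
 g(y) = C1*cos(y)^(2/3)


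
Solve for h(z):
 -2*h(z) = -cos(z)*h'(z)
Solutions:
 h(z) = C1*(sin(z) + 1)/(sin(z) - 1)


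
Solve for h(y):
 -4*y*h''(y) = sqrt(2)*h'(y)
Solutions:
 h(y) = C1 + C2*y^(1 - sqrt(2)/4)


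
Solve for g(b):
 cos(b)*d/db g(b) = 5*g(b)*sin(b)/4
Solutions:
 g(b) = C1/cos(b)^(5/4)


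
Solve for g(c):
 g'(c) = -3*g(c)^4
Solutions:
 g(c) = (-3^(2/3) - 3*3^(1/6)*I)*(1/(C1 + 3*c))^(1/3)/6
 g(c) = (-3^(2/3) + 3*3^(1/6)*I)*(1/(C1 + 3*c))^(1/3)/6
 g(c) = (1/(C1 + 9*c))^(1/3)


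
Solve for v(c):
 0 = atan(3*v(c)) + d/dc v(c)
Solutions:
 Integral(1/atan(3*_y), (_y, v(c))) = C1 - c


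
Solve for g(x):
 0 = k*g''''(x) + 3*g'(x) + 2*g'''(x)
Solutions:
 g(x) = C1 + C2*exp(-x*((sqrt(((81 + 16/k^2)^2 - 256/k^4)/k^2)/2 + 81/(2*k) + 8/k^3)^(1/3) + 2/k + 4/(k^2*(sqrt(((81 + 16/k^2)^2 - 256/k^4)/k^2)/2 + 81/(2*k) + 8/k^3)^(1/3)))/3) + C3*exp(x*((sqrt(((81 + 16/k^2)^2 - 256/k^4)/k^2)/2 + 81/(2*k) + 8/k^3)^(1/3) - sqrt(3)*I*(sqrt(((81 + 16/k^2)^2 - 256/k^4)/k^2)/2 + 81/(2*k) + 8/k^3)^(1/3) - 4/k - 16/(k^2*(-1 + sqrt(3)*I)*(sqrt(((81 + 16/k^2)^2 - 256/k^4)/k^2)/2 + 81/(2*k) + 8/k^3)^(1/3)))/6) + C4*exp(x*((sqrt(((81 + 16/k^2)^2 - 256/k^4)/k^2)/2 + 81/(2*k) + 8/k^3)^(1/3) + sqrt(3)*I*(sqrt(((81 + 16/k^2)^2 - 256/k^4)/k^2)/2 + 81/(2*k) + 8/k^3)^(1/3) - 4/k + 16/(k^2*(1 + sqrt(3)*I)*(sqrt(((81 + 16/k^2)^2 - 256/k^4)/k^2)/2 + 81/(2*k) + 8/k^3)^(1/3)))/6)


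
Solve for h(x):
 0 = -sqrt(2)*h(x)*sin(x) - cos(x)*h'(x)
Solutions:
 h(x) = C1*cos(x)^(sqrt(2))


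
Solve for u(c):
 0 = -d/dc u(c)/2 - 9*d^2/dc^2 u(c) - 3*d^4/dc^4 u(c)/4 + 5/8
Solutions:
 u(c) = C1 + C2*exp(3^(1/3)*c*(-2/(1 + sqrt(577))^(1/3) + 3^(1/3)*(1 + sqrt(577))^(1/3)/6))*sin(3^(1/6)*c*(2*3^(2/3)/(1 + sqrt(577))^(1/3) + (1 + sqrt(577))^(1/3)/2)) + C3*exp(3^(1/3)*c*(-2/(1 + sqrt(577))^(1/3) + 3^(1/3)*(1 + sqrt(577))^(1/3)/6))*cos(3^(1/6)*c*(2*3^(2/3)/(1 + sqrt(577))^(1/3) + (1 + sqrt(577))^(1/3)/2)) + C4*exp(3^(1/3)*c*(-3^(1/3)*(1 + sqrt(577))^(1/3)/3 + 4/(1 + sqrt(577))^(1/3))) + 5*c/4


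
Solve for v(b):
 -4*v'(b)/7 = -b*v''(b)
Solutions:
 v(b) = C1 + C2*b^(11/7)


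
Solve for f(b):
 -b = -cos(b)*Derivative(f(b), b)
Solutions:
 f(b) = C1 + Integral(b/cos(b), b)


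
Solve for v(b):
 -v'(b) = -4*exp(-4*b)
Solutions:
 v(b) = C1 - exp(-4*b)


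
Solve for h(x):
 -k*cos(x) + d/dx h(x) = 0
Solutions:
 h(x) = C1 + k*sin(x)


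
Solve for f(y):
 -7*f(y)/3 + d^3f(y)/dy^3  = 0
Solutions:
 f(y) = C3*exp(3^(2/3)*7^(1/3)*y/3) + (C1*sin(3^(1/6)*7^(1/3)*y/2) + C2*cos(3^(1/6)*7^(1/3)*y/2))*exp(-3^(2/3)*7^(1/3)*y/6)


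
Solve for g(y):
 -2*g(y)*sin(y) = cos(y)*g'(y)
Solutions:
 g(y) = C1*cos(y)^2


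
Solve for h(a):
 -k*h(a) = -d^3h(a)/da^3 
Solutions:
 h(a) = C1*exp(a*k^(1/3)) + C2*exp(a*k^(1/3)*(-1 + sqrt(3)*I)/2) + C3*exp(-a*k^(1/3)*(1 + sqrt(3)*I)/2)


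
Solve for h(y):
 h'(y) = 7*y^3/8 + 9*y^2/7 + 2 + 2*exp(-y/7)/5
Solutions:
 h(y) = C1 + 7*y^4/32 + 3*y^3/7 + 2*y - 14*exp(-y/7)/5


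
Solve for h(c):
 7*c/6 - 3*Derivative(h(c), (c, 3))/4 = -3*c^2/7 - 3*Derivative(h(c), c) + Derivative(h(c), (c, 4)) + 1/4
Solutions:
 h(c) = C1 + C2*exp(-c*((8*sqrt(141) + 95)^(-1/3) + 2 + (8*sqrt(141) + 95)^(1/3))/8)*sin(sqrt(3)*c*(-(8*sqrt(141) + 95)^(1/3) + (8*sqrt(141) + 95)^(-1/3))/8) + C3*exp(-c*((8*sqrt(141) + 95)^(-1/3) + 2 + (8*sqrt(141) + 95)^(1/3))/8)*cos(sqrt(3)*c*(-(8*sqrt(141) + 95)^(1/3) + (8*sqrt(141) + 95)^(-1/3))/8) + C4*exp(c*(-1 + (8*sqrt(141) + 95)^(-1/3) + (8*sqrt(141) + 95)^(1/3))/4) - c^3/21 - 7*c^2/36 + c/84


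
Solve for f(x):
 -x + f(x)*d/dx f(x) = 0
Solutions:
 f(x) = -sqrt(C1 + x^2)
 f(x) = sqrt(C1 + x^2)


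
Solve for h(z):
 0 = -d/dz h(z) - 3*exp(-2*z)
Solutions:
 h(z) = C1 + 3*exp(-2*z)/2


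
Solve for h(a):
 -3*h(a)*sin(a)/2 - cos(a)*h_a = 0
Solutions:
 h(a) = C1*cos(a)^(3/2)


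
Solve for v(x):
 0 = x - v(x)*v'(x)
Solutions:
 v(x) = -sqrt(C1 + x^2)
 v(x) = sqrt(C1 + x^2)


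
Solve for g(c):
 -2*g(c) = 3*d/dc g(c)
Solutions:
 g(c) = C1*exp(-2*c/3)


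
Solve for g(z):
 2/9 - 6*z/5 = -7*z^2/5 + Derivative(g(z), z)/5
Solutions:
 g(z) = C1 + 7*z^3/3 - 3*z^2 + 10*z/9


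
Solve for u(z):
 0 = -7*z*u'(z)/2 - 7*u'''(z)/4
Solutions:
 u(z) = C1 + Integral(C2*airyai(-2^(1/3)*z) + C3*airybi(-2^(1/3)*z), z)


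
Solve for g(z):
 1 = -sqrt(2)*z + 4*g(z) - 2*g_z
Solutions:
 g(z) = C1*exp(2*z) + sqrt(2)*z/4 + sqrt(2)/8 + 1/4


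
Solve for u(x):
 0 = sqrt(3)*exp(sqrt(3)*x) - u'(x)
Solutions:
 u(x) = C1 + exp(sqrt(3)*x)


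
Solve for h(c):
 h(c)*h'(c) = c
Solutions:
 h(c) = -sqrt(C1 + c^2)
 h(c) = sqrt(C1 + c^2)


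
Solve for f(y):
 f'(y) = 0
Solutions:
 f(y) = C1


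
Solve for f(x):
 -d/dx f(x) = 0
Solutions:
 f(x) = C1


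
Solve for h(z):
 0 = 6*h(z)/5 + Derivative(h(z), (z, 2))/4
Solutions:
 h(z) = C1*sin(2*sqrt(30)*z/5) + C2*cos(2*sqrt(30)*z/5)


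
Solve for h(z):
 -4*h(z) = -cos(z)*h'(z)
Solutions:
 h(z) = C1*(sin(z)^2 + 2*sin(z) + 1)/(sin(z)^2 - 2*sin(z) + 1)


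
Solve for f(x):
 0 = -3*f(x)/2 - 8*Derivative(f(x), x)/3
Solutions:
 f(x) = C1*exp(-9*x/16)


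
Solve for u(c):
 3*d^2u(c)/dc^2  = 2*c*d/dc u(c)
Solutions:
 u(c) = C1 + C2*erfi(sqrt(3)*c/3)


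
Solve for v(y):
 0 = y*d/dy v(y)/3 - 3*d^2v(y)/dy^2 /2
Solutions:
 v(y) = C1 + C2*erfi(y/3)


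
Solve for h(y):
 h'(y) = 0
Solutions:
 h(y) = C1


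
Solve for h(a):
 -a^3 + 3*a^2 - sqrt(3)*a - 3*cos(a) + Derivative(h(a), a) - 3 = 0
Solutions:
 h(a) = C1 + a^4/4 - a^3 + sqrt(3)*a^2/2 + 3*a + 3*sin(a)


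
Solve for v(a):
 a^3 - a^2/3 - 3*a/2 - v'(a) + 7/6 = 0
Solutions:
 v(a) = C1 + a^4/4 - a^3/9 - 3*a^2/4 + 7*a/6


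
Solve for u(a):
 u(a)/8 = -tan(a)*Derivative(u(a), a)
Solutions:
 u(a) = C1/sin(a)^(1/8)


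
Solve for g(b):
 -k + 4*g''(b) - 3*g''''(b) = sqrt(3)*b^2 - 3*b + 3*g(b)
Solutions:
 g(b) = -sqrt(3)*b^2/3 + b - k/3 + (C1*sin(b*sin(atan(sqrt(5)/2)/2)) + C2*cos(b*sin(atan(sqrt(5)/2)/2)))*exp(-b*cos(atan(sqrt(5)/2)/2)) + (C3*sin(b*sin(atan(sqrt(5)/2)/2)) + C4*cos(b*sin(atan(sqrt(5)/2)/2)))*exp(b*cos(atan(sqrt(5)/2)/2)) - 8*sqrt(3)/9


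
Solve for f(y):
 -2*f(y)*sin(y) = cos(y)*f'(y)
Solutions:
 f(y) = C1*cos(y)^2


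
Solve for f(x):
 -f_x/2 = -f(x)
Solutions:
 f(x) = C1*exp(2*x)


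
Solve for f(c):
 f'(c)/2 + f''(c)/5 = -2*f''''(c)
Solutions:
 f(c) = C1 + C2*exp(-15^(1/3)*c*(-(225 + sqrt(50745))^(1/3) + 2*15^(1/3)/(225 + sqrt(50745))^(1/3))/60)*sin(3^(1/6)*5^(1/3)*c*(6*5^(1/3)/(225 + sqrt(50745))^(1/3) + 3^(2/3)*(225 + sqrt(50745))^(1/3))/60) + C3*exp(-15^(1/3)*c*(-(225 + sqrt(50745))^(1/3) + 2*15^(1/3)/(225 + sqrt(50745))^(1/3))/60)*cos(3^(1/6)*5^(1/3)*c*(6*5^(1/3)/(225 + sqrt(50745))^(1/3) + 3^(2/3)*(225 + sqrt(50745))^(1/3))/60) + C4*exp(15^(1/3)*c*(-(225 + sqrt(50745))^(1/3) + 2*15^(1/3)/(225 + sqrt(50745))^(1/3))/30)
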